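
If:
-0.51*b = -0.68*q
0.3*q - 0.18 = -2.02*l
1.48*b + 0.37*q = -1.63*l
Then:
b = -0.09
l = 0.10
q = -0.07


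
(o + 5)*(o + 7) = o^2 + 12*o + 35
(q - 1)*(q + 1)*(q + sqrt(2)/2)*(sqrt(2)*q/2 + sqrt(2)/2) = sqrt(2)*q^4/2 + q^3/2 + sqrt(2)*q^3/2 - sqrt(2)*q^2/2 + q^2/2 - sqrt(2)*q/2 - q/2 - 1/2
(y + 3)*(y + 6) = y^2 + 9*y + 18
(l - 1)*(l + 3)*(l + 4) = l^3 + 6*l^2 + 5*l - 12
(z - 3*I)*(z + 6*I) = z^2 + 3*I*z + 18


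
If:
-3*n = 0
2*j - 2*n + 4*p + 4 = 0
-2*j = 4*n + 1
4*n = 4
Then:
No Solution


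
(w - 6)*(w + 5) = w^2 - w - 30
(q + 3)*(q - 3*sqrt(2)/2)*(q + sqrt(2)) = q^3 - sqrt(2)*q^2/2 + 3*q^2 - 3*q - 3*sqrt(2)*q/2 - 9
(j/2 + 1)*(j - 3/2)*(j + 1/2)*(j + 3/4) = j^4/2 + 7*j^3/8 - j^2 - 57*j/32 - 9/16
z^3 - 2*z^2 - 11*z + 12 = (z - 4)*(z - 1)*(z + 3)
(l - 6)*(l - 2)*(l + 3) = l^3 - 5*l^2 - 12*l + 36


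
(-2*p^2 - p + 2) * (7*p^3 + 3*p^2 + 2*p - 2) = -14*p^5 - 13*p^4 + 7*p^3 + 8*p^2 + 6*p - 4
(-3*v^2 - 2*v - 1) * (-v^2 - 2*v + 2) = 3*v^4 + 8*v^3 - v^2 - 2*v - 2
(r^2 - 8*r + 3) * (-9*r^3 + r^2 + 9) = -9*r^5 + 73*r^4 - 35*r^3 + 12*r^2 - 72*r + 27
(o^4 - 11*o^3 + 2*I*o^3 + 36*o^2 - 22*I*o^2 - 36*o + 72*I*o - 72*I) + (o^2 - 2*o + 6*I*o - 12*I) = o^4 - 11*o^3 + 2*I*o^3 + 37*o^2 - 22*I*o^2 - 38*o + 78*I*o - 84*I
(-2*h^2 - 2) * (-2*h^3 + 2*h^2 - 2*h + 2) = 4*h^5 - 4*h^4 + 8*h^3 - 8*h^2 + 4*h - 4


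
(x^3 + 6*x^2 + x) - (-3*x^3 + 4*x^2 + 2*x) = 4*x^3 + 2*x^2 - x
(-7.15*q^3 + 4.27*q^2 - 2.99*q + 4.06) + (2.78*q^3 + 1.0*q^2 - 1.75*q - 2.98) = -4.37*q^3 + 5.27*q^2 - 4.74*q + 1.08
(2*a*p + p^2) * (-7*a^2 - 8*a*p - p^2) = -14*a^3*p - 23*a^2*p^2 - 10*a*p^3 - p^4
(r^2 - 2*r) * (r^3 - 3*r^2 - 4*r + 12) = r^5 - 5*r^4 + 2*r^3 + 20*r^2 - 24*r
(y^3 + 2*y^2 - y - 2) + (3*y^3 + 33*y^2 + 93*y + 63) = 4*y^3 + 35*y^2 + 92*y + 61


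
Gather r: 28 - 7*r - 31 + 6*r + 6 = 3 - r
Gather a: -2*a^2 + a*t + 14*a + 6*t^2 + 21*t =-2*a^2 + a*(t + 14) + 6*t^2 + 21*t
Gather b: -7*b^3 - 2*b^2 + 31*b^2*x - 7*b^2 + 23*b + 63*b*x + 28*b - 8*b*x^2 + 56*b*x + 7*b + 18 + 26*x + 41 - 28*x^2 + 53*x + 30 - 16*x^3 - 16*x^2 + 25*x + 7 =-7*b^3 + b^2*(31*x - 9) + b*(-8*x^2 + 119*x + 58) - 16*x^3 - 44*x^2 + 104*x + 96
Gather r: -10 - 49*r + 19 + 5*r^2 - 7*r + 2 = 5*r^2 - 56*r + 11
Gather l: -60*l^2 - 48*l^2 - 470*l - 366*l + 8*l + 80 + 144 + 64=-108*l^2 - 828*l + 288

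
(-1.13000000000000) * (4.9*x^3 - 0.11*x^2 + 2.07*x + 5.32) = -5.537*x^3 + 0.1243*x^2 - 2.3391*x - 6.0116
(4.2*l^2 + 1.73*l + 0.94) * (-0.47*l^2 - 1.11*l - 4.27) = -1.974*l^4 - 5.4751*l^3 - 20.2961*l^2 - 8.4305*l - 4.0138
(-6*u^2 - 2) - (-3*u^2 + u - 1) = -3*u^2 - u - 1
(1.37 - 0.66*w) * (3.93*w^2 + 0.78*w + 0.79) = -2.5938*w^3 + 4.8693*w^2 + 0.5472*w + 1.0823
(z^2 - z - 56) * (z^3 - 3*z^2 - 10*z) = z^5 - 4*z^4 - 63*z^3 + 178*z^2 + 560*z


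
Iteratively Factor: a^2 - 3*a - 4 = (a - 4)*(a + 1)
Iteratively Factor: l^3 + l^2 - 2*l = (l - 1)*(l^2 + 2*l) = l*(l - 1)*(l + 2)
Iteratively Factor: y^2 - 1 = (y + 1)*(y - 1)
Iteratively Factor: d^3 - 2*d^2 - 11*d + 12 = (d + 3)*(d^2 - 5*d + 4) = (d - 4)*(d + 3)*(d - 1)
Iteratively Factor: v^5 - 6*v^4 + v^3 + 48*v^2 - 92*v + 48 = (v + 3)*(v^4 - 9*v^3 + 28*v^2 - 36*v + 16) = (v - 2)*(v + 3)*(v^3 - 7*v^2 + 14*v - 8) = (v - 4)*(v - 2)*(v + 3)*(v^2 - 3*v + 2) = (v - 4)*(v - 2)*(v - 1)*(v + 3)*(v - 2)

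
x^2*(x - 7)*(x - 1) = x^4 - 8*x^3 + 7*x^2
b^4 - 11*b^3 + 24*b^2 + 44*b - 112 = (b - 7)*(b - 4)*(b - 2)*(b + 2)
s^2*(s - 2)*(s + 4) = s^4 + 2*s^3 - 8*s^2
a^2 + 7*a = a*(a + 7)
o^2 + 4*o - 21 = (o - 3)*(o + 7)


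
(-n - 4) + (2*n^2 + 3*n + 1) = 2*n^2 + 2*n - 3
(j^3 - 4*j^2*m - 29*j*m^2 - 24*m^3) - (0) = j^3 - 4*j^2*m - 29*j*m^2 - 24*m^3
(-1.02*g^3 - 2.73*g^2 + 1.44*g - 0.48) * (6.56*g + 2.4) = -6.6912*g^4 - 20.3568*g^3 + 2.8944*g^2 + 0.3072*g - 1.152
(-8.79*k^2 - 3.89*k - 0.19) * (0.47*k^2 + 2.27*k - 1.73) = -4.1313*k^4 - 21.7816*k^3 + 6.2871*k^2 + 6.2984*k + 0.3287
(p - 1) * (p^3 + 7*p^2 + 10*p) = p^4 + 6*p^3 + 3*p^2 - 10*p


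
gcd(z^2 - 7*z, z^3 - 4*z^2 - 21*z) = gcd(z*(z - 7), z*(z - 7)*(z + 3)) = z^2 - 7*z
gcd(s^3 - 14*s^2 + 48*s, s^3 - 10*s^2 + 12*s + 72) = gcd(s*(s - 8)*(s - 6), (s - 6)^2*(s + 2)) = s - 6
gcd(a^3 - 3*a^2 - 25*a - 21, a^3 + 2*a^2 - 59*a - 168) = a + 3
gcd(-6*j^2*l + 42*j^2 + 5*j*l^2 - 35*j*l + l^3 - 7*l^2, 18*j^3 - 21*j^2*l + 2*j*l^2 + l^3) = 6*j^2 - 5*j*l - l^2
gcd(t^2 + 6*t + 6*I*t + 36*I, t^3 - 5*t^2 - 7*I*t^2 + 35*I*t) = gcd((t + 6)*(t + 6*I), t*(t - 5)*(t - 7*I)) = 1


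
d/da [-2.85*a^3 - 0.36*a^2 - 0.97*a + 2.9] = -8.55*a^2 - 0.72*a - 0.97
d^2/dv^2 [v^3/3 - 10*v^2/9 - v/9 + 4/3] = 2*v - 20/9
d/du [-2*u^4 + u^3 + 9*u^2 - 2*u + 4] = -8*u^3 + 3*u^2 + 18*u - 2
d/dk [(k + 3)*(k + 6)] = 2*k + 9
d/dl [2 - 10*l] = -10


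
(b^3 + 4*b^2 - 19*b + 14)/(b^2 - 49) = (b^2 - 3*b + 2)/(b - 7)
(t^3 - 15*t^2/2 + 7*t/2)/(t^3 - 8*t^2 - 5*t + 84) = t*(2*t - 1)/(2*(t^2 - t - 12))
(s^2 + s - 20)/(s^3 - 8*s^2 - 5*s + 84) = (s + 5)/(s^2 - 4*s - 21)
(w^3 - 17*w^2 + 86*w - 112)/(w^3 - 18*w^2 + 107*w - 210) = (w^2 - 10*w + 16)/(w^2 - 11*w + 30)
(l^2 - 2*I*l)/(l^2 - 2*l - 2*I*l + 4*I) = l/(l - 2)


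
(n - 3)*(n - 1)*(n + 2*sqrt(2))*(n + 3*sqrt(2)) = n^4 - 4*n^3 + 5*sqrt(2)*n^3 - 20*sqrt(2)*n^2 + 15*n^2 - 48*n + 15*sqrt(2)*n + 36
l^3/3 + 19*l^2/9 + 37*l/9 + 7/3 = (l/3 + 1)*(l + 1)*(l + 7/3)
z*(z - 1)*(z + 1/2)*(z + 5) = z^4 + 9*z^3/2 - 3*z^2 - 5*z/2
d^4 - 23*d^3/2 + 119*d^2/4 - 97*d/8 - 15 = (d - 8)*(d - 5/2)*(d - 3/2)*(d + 1/2)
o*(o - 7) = o^2 - 7*o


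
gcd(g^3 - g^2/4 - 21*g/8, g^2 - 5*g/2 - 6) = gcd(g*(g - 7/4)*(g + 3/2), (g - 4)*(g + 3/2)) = g + 3/2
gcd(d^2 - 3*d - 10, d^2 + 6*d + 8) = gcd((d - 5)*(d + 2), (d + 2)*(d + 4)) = d + 2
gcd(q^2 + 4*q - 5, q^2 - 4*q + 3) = q - 1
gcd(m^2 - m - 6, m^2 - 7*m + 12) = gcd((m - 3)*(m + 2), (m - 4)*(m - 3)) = m - 3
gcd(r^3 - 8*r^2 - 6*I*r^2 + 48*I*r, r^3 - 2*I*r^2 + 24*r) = r^2 - 6*I*r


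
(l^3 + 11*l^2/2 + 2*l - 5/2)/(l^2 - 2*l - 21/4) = 2*(-2*l^3 - 11*l^2 - 4*l + 5)/(-4*l^2 + 8*l + 21)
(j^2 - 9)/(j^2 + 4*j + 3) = (j - 3)/(j + 1)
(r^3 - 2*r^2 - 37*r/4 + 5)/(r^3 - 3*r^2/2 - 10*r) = (r - 1/2)/r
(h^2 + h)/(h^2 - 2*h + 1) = h*(h + 1)/(h^2 - 2*h + 1)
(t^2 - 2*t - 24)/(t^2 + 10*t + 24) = (t - 6)/(t + 6)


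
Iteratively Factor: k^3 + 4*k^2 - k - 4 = (k + 4)*(k^2 - 1) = (k - 1)*(k + 4)*(k + 1)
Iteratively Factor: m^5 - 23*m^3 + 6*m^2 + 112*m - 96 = (m - 1)*(m^4 + m^3 - 22*m^2 - 16*m + 96) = (m - 2)*(m - 1)*(m^3 + 3*m^2 - 16*m - 48) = (m - 2)*(m - 1)*(m + 3)*(m^2 - 16) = (m - 2)*(m - 1)*(m + 3)*(m + 4)*(m - 4)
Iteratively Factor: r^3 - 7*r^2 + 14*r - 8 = (r - 2)*(r^2 - 5*r + 4) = (r - 4)*(r - 2)*(r - 1)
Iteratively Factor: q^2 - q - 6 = (q - 3)*(q + 2)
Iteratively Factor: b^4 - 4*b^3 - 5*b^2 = (b)*(b^3 - 4*b^2 - 5*b) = b*(b + 1)*(b^2 - 5*b) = b^2*(b + 1)*(b - 5)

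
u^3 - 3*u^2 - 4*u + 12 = (u - 3)*(u - 2)*(u + 2)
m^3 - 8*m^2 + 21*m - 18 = (m - 3)^2*(m - 2)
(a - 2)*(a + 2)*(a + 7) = a^3 + 7*a^2 - 4*a - 28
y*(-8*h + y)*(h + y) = -8*h^2*y - 7*h*y^2 + y^3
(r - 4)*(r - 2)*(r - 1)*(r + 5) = r^4 - 2*r^3 - 21*r^2 + 62*r - 40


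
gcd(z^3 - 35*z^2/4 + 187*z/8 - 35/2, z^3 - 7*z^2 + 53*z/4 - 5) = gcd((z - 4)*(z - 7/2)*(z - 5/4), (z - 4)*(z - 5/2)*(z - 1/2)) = z - 4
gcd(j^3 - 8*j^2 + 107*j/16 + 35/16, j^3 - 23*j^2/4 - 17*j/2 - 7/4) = j^2 - 27*j/4 - 7/4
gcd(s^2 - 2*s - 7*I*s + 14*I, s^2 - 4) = s - 2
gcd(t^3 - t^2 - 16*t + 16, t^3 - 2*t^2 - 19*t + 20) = t^2 + 3*t - 4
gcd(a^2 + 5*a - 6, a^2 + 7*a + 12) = 1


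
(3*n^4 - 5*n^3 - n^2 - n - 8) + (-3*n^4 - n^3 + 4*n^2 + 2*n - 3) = -6*n^3 + 3*n^2 + n - 11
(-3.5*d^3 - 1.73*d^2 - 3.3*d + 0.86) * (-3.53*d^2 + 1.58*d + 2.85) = 12.355*d^5 + 0.576899999999999*d^4 - 1.0594*d^3 - 13.1803*d^2 - 8.0462*d + 2.451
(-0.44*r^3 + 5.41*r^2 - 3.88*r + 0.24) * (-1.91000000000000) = 0.8404*r^3 - 10.3331*r^2 + 7.4108*r - 0.4584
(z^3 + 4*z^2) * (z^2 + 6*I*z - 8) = z^5 + 4*z^4 + 6*I*z^4 - 8*z^3 + 24*I*z^3 - 32*z^2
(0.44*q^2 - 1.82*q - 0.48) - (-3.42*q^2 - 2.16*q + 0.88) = 3.86*q^2 + 0.34*q - 1.36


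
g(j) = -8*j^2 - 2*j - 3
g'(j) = -16*j - 2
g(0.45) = -5.52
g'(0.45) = -9.20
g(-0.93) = -8.06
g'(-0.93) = 12.88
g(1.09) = -14.68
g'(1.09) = -19.44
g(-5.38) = -223.80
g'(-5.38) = 84.08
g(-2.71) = -56.33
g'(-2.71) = 41.36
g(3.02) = -82.00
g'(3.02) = -50.32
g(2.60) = -62.28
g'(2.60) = -43.60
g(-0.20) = -2.92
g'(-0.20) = 1.20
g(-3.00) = -69.00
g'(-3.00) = 46.00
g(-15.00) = -1773.00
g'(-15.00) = 238.00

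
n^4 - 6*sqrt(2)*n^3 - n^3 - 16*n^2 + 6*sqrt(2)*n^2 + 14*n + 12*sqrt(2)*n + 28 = (n - 2)*(n + 1)*(n - 7*sqrt(2))*(n + sqrt(2))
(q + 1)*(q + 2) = q^2 + 3*q + 2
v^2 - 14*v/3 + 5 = (v - 3)*(v - 5/3)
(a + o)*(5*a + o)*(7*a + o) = 35*a^3 + 47*a^2*o + 13*a*o^2 + o^3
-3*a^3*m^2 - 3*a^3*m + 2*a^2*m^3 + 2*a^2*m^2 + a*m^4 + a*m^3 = m*(-a + m)*(3*a + m)*(a*m + a)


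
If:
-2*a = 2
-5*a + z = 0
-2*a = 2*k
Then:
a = -1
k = 1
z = -5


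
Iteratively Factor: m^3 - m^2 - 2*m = (m + 1)*(m^2 - 2*m) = (m - 2)*(m + 1)*(m)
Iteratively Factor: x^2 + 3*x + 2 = (x + 1)*(x + 2)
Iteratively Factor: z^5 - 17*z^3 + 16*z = (z - 4)*(z^4 + 4*z^3 - z^2 - 4*z) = (z - 4)*(z - 1)*(z^3 + 5*z^2 + 4*z) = (z - 4)*(z - 1)*(z + 4)*(z^2 + z) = (z - 4)*(z - 1)*(z + 1)*(z + 4)*(z)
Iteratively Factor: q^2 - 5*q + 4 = (q - 4)*(q - 1)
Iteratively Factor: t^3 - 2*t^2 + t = (t - 1)*(t^2 - t) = (t - 1)^2*(t)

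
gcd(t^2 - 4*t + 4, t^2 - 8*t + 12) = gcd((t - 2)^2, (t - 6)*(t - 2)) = t - 2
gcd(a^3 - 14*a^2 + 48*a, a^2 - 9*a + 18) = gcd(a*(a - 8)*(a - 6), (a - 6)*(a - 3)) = a - 6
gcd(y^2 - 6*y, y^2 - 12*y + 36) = y - 6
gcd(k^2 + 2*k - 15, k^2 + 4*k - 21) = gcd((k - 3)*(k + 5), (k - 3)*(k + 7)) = k - 3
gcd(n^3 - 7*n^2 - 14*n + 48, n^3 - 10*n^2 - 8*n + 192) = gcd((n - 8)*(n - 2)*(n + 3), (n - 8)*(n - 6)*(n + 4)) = n - 8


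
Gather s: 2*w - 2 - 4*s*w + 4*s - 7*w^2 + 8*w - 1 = s*(4 - 4*w) - 7*w^2 + 10*w - 3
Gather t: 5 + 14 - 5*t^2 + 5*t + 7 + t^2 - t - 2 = -4*t^2 + 4*t + 24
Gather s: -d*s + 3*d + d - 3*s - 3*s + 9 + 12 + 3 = 4*d + s*(-d - 6) + 24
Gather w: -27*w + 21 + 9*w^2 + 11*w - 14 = 9*w^2 - 16*w + 7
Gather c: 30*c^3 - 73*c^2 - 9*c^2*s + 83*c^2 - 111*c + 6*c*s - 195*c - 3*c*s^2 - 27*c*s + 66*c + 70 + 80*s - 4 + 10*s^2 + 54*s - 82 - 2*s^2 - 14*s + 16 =30*c^3 + c^2*(10 - 9*s) + c*(-3*s^2 - 21*s - 240) + 8*s^2 + 120*s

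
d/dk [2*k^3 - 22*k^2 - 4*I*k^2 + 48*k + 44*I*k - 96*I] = 6*k^2 + k*(-44 - 8*I) + 48 + 44*I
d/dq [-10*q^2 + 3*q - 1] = 3 - 20*q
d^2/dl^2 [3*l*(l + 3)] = 6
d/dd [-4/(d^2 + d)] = 4*(2*d + 1)/(d^2*(d + 1)^2)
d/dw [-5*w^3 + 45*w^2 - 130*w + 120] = -15*w^2 + 90*w - 130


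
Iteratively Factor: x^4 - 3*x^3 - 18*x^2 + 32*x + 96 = (x + 3)*(x^3 - 6*x^2 + 32) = (x + 2)*(x + 3)*(x^2 - 8*x + 16) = (x - 4)*(x + 2)*(x + 3)*(x - 4)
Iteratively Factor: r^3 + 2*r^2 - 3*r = (r - 1)*(r^2 + 3*r) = (r - 1)*(r + 3)*(r)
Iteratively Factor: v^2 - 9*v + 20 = (v - 5)*(v - 4)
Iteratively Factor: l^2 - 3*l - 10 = (l - 5)*(l + 2)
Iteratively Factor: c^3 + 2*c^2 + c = (c + 1)*(c^2 + c) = (c + 1)^2*(c)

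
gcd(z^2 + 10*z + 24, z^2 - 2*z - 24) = z + 4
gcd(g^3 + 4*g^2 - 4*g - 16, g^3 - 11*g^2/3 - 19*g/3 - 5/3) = 1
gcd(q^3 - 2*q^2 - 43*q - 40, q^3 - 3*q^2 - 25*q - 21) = q + 1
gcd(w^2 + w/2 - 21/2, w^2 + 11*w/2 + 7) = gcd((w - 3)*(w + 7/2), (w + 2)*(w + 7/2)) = w + 7/2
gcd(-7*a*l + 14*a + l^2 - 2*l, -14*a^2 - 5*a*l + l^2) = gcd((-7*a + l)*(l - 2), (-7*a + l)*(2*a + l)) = 7*a - l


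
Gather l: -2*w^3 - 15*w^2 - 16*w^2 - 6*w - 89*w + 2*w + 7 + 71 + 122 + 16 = -2*w^3 - 31*w^2 - 93*w + 216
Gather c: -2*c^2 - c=-2*c^2 - c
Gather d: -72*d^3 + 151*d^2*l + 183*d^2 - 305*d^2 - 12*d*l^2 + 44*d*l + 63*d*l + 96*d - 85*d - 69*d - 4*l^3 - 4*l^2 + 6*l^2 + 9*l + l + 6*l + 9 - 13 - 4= -72*d^3 + d^2*(151*l - 122) + d*(-12*l^2 + 107*l - 58) - 4*l^3 + 2*l^2 + 16*l - 8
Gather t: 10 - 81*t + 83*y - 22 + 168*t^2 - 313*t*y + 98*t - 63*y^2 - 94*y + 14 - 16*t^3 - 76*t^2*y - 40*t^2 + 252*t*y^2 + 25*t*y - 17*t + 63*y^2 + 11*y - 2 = -16*t^3 + t^2*(128 - 76*y) + t*(252*y^2 - 288*y)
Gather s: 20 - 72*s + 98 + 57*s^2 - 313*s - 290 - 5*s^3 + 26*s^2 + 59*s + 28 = -5*s^3 + 83*s^2 - 326*s - 144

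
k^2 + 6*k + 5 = (k + 1)*(k + 5)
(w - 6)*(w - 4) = w^2 - 10*w + 24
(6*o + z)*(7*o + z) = 42*o^2 + 13*o*z + z^2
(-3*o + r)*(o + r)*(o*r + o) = -3*o^3*r - 3*o^3 - 2*o^2*r^2 - 2*o^2*r + o*r^3 + o*r^2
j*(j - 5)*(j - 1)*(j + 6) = j^4 - 31*j^2 + 30*j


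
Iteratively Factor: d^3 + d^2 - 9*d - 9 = (d + 3)*(d^2 - 2*d - 3) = (d - 3)*(d + 3)*(d + 1)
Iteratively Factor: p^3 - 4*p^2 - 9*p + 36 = (p - 3)*(p^2 - p - 12) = (p - 4)*(p - 3)*(p + 3)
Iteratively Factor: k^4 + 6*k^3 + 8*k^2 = (k)*(k^3 + 6*k^2 + 8*k) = k*(k + 2)*(k^2 + 4*k) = k^2*(k + 2)*(k + 4)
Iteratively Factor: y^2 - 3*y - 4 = (y + 1)*(y - 4)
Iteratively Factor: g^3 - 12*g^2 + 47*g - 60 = (g - 3)*(g^2 - 9*g + 20) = (g - 5)*(g - 3)*(g - 4)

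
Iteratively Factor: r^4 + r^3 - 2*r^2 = (r - 1)*(r^3 + 2*r^2) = (r - 1)*(r + 2)*(r^2) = r*(r - 1)*(r + 2)*(r)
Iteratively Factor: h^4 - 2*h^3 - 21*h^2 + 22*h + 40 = (h - 5)*(h^3 + 3*h^2 - 6*h - 8) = (h - 5)*(h + 4)*(h^2 - h - 2) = (h - 5)*(h - 2)*(h + 4)*(h + 1)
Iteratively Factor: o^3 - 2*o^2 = (o)*(o^2 - 2*o) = o*(o - 2)*(o)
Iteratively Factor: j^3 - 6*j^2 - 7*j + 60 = (j - 4)*(j^2 - 2*j - 15) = (j - 5)*(j - 4)*(j + 3)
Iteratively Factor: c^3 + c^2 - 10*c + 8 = (c + 4)*(c^2 - 3*c + 2) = (c - 2)*(c + 4)*(c - 1)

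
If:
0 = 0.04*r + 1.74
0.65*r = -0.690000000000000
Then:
No Solution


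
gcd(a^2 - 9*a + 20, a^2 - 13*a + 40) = a - 5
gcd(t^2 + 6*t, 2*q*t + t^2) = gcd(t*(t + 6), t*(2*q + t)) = t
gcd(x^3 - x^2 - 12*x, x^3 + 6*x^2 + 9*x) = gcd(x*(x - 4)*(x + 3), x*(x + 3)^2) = x^2 + 3*x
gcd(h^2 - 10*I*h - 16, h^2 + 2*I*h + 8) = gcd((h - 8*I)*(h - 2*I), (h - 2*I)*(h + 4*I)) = h - 2*I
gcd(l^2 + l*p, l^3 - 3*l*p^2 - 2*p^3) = l + p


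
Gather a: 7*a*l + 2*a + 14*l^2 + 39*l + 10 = a*(7*l + 2) + 14*l^2 + 39*l + 10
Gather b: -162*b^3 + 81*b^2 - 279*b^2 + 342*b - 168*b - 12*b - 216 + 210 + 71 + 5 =-162*b^3 - 198*b^2 + 162*b + 70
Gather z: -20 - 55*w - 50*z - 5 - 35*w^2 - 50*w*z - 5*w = -35*w^2 - 60*w + z*(-50*w - 50) - 25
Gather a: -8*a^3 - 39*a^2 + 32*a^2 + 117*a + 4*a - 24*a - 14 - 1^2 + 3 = -8*a^3 - 7*a^2 + 97*a - 12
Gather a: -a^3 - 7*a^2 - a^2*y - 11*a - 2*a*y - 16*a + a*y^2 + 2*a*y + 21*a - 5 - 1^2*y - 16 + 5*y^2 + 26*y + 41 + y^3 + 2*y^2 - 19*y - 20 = -a^3 + a^2*(-y - 7) + a*(y^2 - 6) + y^3 + 7*y^2 + 6*y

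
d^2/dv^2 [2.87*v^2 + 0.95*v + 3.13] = 5.74000000000000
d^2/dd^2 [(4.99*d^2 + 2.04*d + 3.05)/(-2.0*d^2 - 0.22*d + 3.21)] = (-11.9288*d^3 - 265.4148*d^2 - 86.6328*d - 145.173454)/(8.0*d^6 + 2.64*d^5 - 38.2296*d^4 - 8.463752*d^3 + 61.358508*d^2 + 6.800706*d - 33.076161)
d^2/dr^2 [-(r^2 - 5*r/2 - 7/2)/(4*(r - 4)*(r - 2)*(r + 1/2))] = (-8*r^6 + 60*r^5 - 42*r^4 - 723*r^3 + 1953*r^2 - 1326*r + 788)/(2*(8*r^9 - 132*r^8 + 846*r^7 - 2555*r^6 + 3174*r^5 + 564*r^4 - 3896*r^3 + 288*r^2 + 1920*r + 512))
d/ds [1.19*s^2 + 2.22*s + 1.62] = 2.38*s + 2.22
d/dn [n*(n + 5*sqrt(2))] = 2*n + 5*sqrt(2)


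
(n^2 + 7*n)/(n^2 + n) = (n + 7)/(n + 1)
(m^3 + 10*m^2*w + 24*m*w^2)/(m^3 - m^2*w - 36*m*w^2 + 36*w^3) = m*(m + 4*w)/(m^2 - 7*m*w + 6*w^2)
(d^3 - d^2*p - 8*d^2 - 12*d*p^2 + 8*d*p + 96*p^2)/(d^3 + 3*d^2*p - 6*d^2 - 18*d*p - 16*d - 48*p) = (d - 4*p)/(d + 2)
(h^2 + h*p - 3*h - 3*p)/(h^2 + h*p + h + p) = (h - 3)/(h + 1)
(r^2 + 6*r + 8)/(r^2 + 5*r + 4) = (r + 2)/(r + 1)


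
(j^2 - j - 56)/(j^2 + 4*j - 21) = (j - 8)/(j - 3)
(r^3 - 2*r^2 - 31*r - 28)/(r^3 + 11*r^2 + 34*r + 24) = (r - 7)/(r + 6)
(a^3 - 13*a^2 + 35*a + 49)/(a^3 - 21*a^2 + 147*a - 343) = (a + 1)/(a - 7)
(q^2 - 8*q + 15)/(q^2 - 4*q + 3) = (q - 5)/(q - 1)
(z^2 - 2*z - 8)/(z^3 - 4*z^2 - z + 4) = (z + 2)/(z^2 - 1)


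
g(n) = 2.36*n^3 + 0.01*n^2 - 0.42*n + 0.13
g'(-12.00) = 1018.86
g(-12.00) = -4071.47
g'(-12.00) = 1018.86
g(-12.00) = -4071.47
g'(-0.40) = 0.70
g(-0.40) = 0.15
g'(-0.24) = -0.02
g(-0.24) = 0.20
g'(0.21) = -0.10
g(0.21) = 0.06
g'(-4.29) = 129.80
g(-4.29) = -184.21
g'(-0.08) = -0.38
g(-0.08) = 0.16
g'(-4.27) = 128.58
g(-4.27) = -181.63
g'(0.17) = -0.21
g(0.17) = 0.07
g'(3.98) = 111.81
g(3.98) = 147.40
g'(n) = 7.08*n^2 + 0.02*n - 0.42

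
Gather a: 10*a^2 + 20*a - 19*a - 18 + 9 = 10*a^2 + a - 9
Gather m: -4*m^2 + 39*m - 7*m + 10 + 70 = -4*m^2 + 32*m + 80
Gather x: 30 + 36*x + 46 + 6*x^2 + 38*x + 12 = 6*x^2 + 74*x + 88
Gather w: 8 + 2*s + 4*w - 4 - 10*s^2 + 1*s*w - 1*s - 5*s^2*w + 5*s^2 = -5*s^2 + s + w*(-5*s^2 + s + 4) + 4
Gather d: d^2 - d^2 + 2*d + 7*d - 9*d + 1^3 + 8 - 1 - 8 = 0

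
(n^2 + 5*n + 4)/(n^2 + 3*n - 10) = (n^2 + 5*n + 4)/(n^2 + 3*n - 10)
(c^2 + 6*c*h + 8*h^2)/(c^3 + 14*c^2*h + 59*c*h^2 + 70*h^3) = (c + 4*h)/(c^2 + 12*c*h + 35*h^2)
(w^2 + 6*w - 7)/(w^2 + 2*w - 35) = (w - 1)/(w - 5)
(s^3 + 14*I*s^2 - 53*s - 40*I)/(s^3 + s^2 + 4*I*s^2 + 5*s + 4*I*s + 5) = (s^2 + 9*I*s - 8)/(s^2 + s*(1 - I) - I)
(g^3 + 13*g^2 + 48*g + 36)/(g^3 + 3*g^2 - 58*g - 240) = (g^2 + 7*g + 6)/(g^2 - 3*g - 40)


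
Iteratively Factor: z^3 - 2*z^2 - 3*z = (z)*(z^2 - 2*z - 3) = z*(z - 3)*(z + 1)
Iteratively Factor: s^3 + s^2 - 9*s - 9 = (s + 1)*(s^2 - 9) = (s + 1)*(s + 3)*(s - 3)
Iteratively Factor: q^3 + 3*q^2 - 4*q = (q + 4)*(q^2 - q) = q*(q + 4)*(q - 1)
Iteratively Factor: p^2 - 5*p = (p)*(p - 5)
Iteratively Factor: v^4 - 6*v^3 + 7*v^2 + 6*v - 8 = (v + 1)*(v^3 - 7*v^2 + 14*v - 8) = (v - 2)*(v + 1)*(v^2 - 5*v + 4) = (v - 2)*(v - 1)*(v + 1)*(v - 4)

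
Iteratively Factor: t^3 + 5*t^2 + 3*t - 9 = (t - 1)*(t^2 + 6*t + 9) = (t - 1)*(t + 3)*(t + 3)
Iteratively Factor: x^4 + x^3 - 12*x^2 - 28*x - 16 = (x + 2)*(x^3 - x^2 - 10*x - 8) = (x + 2)^2*(x^2 - 3*x - 4) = (x + 1)*(x + 2)^2*(x - 4)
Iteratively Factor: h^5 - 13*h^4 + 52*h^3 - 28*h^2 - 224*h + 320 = (h - 2)*(h^4 - 11*h^3 + 30*h^2 + 32*h - 160) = (h - 2)*(h + 2)*(h^3 - 13*h^2 + 56*h - 80) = (h - 5)*(h - 2)*(h + 2)*(h^2 - 8*h + 16) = (h - 5)*(h - 4)*(h - 2)*(h + 2)*(h - 4)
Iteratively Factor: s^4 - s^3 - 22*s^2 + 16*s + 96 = (s - 3)*(s^3 + 2*s^2 - 16*s - 32) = (s - 4)*(s - 3)*(s^2 + 6*s + 8) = (s - 4)*(s - 3)*(s + 4)*(s + 2)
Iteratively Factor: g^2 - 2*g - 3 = (g + 1)*(g - 3)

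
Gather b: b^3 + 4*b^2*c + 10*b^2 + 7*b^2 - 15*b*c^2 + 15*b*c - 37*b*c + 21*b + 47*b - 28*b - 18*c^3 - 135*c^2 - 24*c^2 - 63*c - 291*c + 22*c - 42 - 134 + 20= b^3 + b^2*(4*c + 17) + b*(-15*c^2 - 22*c + 40) - 18*c^3 - 159*c^2 - 332*c - 156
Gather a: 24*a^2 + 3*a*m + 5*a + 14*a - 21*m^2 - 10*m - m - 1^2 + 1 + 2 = 24*a^2 + a*(3*m + 19) - 21*m^2 - 11*m + 2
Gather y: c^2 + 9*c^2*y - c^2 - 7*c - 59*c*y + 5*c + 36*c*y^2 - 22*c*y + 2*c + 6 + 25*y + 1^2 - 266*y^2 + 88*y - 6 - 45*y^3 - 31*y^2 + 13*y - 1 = -45*y^3 + y^2*(36*c - 297) + y*(9*c^2 - 81*c + 126)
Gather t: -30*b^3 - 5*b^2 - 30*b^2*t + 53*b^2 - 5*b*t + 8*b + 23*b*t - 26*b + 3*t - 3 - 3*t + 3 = -30*b^3 + 48*b^2 - 18*b + t*(-30*b^2 + 18*b)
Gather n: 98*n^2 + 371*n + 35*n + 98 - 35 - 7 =98*n^2 + 406*n + 56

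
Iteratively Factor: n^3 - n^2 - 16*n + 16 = (n + 4)*(n^2 - 5*n + 4) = (n - 1)*(n + 4)*(n - 4)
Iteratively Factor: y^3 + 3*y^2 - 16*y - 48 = (y + 3)*(y^2 - 16) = (y - 4)*(y + 3)*(y + 4)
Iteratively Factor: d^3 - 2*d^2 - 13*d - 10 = (d + 2)*(d^2 - 4*d - 5) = (d + 1)*(d + 2)*(d - 5)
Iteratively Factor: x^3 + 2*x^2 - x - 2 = (x + 1)*(x^2 + x - 2) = (x - 1)*(x + 1)*(x + 2)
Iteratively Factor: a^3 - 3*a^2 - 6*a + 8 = (a - 1)*(a^2 - 2*a - 8) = (a - 4)*(a - 1)*(a + 2)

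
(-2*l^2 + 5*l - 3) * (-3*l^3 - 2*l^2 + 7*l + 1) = 6*l^5 - 11*l^4 - 15*l^3 + 39*l^2 - 16*l - 3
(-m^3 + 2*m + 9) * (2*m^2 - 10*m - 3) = -2*m^5 + 10*m^4 + 7*m^3 - 2*m^2 - 96*m - 27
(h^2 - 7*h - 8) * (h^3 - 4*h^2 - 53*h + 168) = h^5 - 11*h^4 - 33*h^3 + 571*h^2 - 752*h - 1344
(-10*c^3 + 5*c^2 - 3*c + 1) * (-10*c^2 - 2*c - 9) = 100*c^5 - 30*c^4 + 110*c^3 - 49*c^2 + 25*c - 9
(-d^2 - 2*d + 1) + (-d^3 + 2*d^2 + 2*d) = -d^3 + d^2 + 1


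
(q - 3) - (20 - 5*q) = 6*q - 23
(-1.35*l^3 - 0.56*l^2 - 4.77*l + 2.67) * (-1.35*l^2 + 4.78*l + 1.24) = 1.8225*l^5 - 5.697*l^4 + 2.0887*l^3 - 27.0995*l^2 + 6.8478*l + 3.3108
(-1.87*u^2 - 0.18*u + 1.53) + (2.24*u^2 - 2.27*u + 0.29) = 0.37*u^2 - 2.45*u + 1.82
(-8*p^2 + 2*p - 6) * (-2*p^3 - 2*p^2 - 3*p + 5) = 16*p^5 + 12*p^4 + 32*p^3 - 34*p^2 + 28*p - 30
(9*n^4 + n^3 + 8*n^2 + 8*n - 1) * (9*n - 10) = 81*n^5 - 81*n^4 + 62*n^3 - 8*n^2 - 89*n + 10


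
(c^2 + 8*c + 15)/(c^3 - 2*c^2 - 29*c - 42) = (c + 5)/(c^2 - 5*c - 14)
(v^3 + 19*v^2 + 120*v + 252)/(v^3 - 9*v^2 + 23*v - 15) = (v^3 + 19*v^2 + 120*v + 252)/(v^3 - 9*v^2 + 23*v - 15)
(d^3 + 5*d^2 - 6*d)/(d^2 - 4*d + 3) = d*(d + 6)/(d - 3)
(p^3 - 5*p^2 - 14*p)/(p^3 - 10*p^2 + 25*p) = (p^2 - 5*p - 14)/(p^2 - 10*p + 25)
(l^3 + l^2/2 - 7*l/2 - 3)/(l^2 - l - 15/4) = 2*(l^2 - l - 2)/(2*l - 5)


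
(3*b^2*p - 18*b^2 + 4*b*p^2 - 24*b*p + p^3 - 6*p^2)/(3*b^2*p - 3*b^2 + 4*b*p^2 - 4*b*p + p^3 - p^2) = (p - 6)/(p - 1)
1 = 1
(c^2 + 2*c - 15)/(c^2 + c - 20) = (c - 3)/(c - 4)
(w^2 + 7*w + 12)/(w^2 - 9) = (w + 4)/(w - 3)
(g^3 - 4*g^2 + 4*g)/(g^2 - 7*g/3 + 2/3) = 3*g*(g - 2)/(3*g - 1)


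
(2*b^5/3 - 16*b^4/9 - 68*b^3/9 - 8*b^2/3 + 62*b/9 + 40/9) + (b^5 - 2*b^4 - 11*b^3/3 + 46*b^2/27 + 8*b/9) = 5*b^5/3 - 34*b^4/9 - 101*b^3/9 - 26*b^2/27 + 70*b/9 + 40/9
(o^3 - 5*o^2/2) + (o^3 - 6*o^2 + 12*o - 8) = 2*o^3 - 17*o^2/2 + 12*o - 8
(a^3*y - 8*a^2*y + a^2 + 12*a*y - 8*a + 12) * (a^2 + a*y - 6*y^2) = a^5*y + a^4*y^2 - 8*a^4*y + a^4 - 6*a^3*y^3 - 8*a^3*y^2 + 13*a^3*y - 8*a^3 + 48*a^2*y^3 + 6*a^2*y^2 - 8*a^2*y + 12*a^2 - 72*a*y^3 + 48*a*y^2 + 12*a*y - 72*y^2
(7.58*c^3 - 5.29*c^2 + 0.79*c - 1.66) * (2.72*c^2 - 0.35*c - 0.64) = 20.6176*c^5 - 17.0418*c^4 - 0.8509*c^3 - 1.4061*c^2 + 0.0753999999999999*c + 1.0624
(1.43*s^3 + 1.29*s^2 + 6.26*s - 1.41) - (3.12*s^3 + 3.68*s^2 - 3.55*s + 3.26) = -1.69*s^3 - 2.39*s^2 + 9.81*s - 4.67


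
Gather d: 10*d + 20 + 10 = 10*d + 30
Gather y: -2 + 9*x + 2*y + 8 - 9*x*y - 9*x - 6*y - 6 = y*(-9*x - 4)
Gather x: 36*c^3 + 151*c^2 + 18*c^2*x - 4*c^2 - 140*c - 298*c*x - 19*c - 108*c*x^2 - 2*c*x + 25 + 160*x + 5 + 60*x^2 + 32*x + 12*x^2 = 36*c^3 + 147*c^2 - 159*c + x^2*(72 - 108*c) + x*(18*c^2 - 300*c + 192) + 30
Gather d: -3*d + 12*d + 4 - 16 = 9*d - 12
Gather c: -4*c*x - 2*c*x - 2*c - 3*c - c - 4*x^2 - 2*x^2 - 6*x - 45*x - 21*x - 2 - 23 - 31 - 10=c*(-6*x - 6) - 6*x^2 - 72*x - 66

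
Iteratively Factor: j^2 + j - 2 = (j + 2)*(j - 1)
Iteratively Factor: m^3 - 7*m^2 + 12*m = (m - 3)*(m^2 - 4*m) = m*(m - 3)*(m - 4)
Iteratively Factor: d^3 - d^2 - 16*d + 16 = (d - 1)*(d^2 - 16) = (d - 4)*(d - 1)*(d + 4)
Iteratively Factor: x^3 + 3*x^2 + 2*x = (x)*(x^2 + 3*x + 2) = x*(x + 1)*(x + 2)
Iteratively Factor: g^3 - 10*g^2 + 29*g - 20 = (g - 5)*(g^2 - 5*g + 4) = (g - 5)*(g - 1)*(g - 4)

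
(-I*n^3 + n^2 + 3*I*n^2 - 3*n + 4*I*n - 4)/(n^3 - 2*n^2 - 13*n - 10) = (-I*n^2 + n*(1 + 4*I) - 4)/(n^2 - 3*n - 10)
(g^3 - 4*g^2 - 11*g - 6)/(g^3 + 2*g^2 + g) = (g - 6)/g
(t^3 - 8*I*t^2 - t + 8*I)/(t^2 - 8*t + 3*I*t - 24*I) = (t^3 - 8*I*t^2 - t + 8*I)/(t^2 + t*(-8 + 3*I) - 24*I)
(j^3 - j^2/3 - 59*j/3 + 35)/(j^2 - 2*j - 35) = (j^2 - 16*j/3 + 7)/(j - 7)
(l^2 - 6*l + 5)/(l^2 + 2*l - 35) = (l - 1)/(l + 7)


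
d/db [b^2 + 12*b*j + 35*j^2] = 2*b + 12*j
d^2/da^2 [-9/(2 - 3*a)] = 162/(3*a - 2)^3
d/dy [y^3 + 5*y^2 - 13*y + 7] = 3*y^2 + 10*y - 13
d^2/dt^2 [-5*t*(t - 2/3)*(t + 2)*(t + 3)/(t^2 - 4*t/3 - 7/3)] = 10*(-27*t^6 + 108*t^5 + 45*t^4 - 1141*t^3 - 2478*t^2 - 1155*t - 728)/(27*t^6 - 108*t^5 - 45*t^4 + 440*t^3 + 105*t^2 - 588*t - 343)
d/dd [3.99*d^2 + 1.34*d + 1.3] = 7.98*d + 1.34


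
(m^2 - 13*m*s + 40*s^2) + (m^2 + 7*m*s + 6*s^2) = 2*m^2 - 6*m*s + 46*s^2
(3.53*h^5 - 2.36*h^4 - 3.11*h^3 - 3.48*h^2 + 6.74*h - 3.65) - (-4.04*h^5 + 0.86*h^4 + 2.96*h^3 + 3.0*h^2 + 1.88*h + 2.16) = 7.57*h^5 - 3.22*h^4 - 6.07*h^3 - 6.48*h^2 + 4.86*h - 5.81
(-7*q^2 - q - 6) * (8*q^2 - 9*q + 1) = -56*q^4 + 55*q^3 - 46*q^2 + 53*q - 6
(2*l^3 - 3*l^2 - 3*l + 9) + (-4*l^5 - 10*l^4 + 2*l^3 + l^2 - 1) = -4*l^5 - 10*l^4 + 4*l^3 - 2*l^2 - 3*l + 8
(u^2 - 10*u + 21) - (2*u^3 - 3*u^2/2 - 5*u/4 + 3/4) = -2*u^3 + 5*u^2/2 - 35*u/4 + 81/4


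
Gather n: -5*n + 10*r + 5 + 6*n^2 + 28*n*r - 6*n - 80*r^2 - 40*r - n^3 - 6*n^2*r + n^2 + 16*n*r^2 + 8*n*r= -n^3 + n^2*(7 - 6*r) + n*(16*r^2 + 36*r - 11) - 80*r^2 - 30*r + 5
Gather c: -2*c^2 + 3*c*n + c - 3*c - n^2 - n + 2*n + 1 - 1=-2*c^2 + c*(3*n - 2) - n^2 + n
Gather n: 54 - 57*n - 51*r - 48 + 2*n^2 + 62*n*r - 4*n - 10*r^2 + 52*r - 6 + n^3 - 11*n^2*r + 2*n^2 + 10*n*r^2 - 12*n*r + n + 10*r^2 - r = n^3 + n^2*(4 - 11*r) + n*(10*r^2 + 50*r - 60)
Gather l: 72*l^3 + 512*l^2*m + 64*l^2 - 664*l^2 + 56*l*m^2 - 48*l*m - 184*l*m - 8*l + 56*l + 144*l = 72*l^3 + l^2*(512*m - 600) + l*(56*m^2 - 232*m + 192)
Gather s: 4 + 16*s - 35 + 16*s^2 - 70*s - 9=16*s^2 - 54*s - 40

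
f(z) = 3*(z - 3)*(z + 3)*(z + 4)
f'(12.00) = 1557.00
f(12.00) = 6480.00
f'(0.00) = -27.00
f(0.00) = -108.00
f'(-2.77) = -24.42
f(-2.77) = -4.90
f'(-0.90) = -41.31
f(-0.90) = -76.17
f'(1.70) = 39.81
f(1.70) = -104.48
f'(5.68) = 399.68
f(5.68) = 675.54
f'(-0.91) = -41.39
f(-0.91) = -75.75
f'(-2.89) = -21.19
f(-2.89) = -2.16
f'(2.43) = 84.46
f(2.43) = -59.70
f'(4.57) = 270.64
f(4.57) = 305.56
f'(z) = 3*(z - 3)*(z + 3) + 3*(z - 3)*(z + 4) + 3*(z + 3)*(z + 4)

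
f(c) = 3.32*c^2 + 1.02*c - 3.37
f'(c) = 6.64*c + 1.02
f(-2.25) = 11.14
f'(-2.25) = -13.92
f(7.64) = 198.21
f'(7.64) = 51.75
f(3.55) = 42.09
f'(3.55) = 24.59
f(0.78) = -0.55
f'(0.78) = 6.20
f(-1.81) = 5.66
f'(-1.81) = -11.00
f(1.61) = 6.88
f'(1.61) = 11.71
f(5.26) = 93.85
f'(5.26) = 35.95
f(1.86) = 10.01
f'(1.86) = 13.37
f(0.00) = -3.37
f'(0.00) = 1.02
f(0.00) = -3.37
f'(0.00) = 1.02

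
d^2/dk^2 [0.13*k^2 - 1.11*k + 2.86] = 0.260000000000000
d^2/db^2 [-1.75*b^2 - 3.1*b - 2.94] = -3.50000000000000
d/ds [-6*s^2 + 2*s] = 2 - 12*s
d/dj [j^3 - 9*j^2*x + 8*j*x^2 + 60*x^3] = 3*j^2 - 18*j*x + 8*x^2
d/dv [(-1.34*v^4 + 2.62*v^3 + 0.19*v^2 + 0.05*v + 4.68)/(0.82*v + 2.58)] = (-3.2964*v^4 - 9.532*v^3 + 20.4346*v^2 + 0.9804*v - 3.7086)/(0.6724*v^2 + 4.2312*v + 6.6564)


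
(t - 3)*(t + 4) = t^2 + t - 12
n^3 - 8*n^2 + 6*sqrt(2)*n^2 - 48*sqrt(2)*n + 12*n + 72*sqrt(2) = (n - 6)*(n - 2)*(n + 6*sqrt(2))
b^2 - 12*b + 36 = (b - 6)^2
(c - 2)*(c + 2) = c^2 - 4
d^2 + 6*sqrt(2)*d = d*(d + 6*sqrt(2))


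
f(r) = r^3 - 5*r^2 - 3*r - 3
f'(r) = 3*r^2 - 10*r - 3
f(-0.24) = -2.58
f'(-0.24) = -0.43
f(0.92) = -9.21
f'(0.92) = -9.66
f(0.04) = -3.13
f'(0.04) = -3.40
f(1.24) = -12.50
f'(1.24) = -10.79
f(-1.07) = -6.74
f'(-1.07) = 11.13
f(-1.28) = -9.45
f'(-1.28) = 14.72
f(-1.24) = -8.87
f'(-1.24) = 14.01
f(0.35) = -4.62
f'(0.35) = -6.13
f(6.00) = 15.00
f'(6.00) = 45.00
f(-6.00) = -381.00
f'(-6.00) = 165.00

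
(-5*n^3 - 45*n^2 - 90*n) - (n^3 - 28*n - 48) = -6*n^3 - 45*n^2 - 62*n + 48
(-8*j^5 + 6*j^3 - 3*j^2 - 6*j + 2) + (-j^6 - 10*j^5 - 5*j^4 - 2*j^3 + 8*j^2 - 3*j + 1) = -j^6 - 18*j^5 - 5*j^4 + 4*j^3 + 5*j^2 - 9*j + 3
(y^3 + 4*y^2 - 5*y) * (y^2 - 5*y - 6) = y^5 - y^4 - 31*y^3 + y^2 + 30*y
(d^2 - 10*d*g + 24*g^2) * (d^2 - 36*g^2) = d^4 - 10*d^3*g - 12*d^2*g^2 + 360*d*g^3 - 864*g^4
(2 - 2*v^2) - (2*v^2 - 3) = 5 - 4*v^2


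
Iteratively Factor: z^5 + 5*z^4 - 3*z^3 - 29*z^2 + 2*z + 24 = (z + 1)*(z^4 + 4*z^3 - 7*z^2 - 22*z + 24) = (z + 1)*(z + 3)*(z^3 + z^2 - 10*z + 8) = (z + 1)*(z + 3)*(z + 4)*(z^2 - 3*z + 2) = (z - 2)*(z + 1)*(z + 3)*(z + 4)*(z - 1)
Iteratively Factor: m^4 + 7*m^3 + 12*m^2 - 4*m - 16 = (m + 4)*(m^3 + 3*m^2 - 4) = (m + 2)*(m + 4)*(m^2 + m - 2) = (m + 2)^2*(m + 4)*(m - 1)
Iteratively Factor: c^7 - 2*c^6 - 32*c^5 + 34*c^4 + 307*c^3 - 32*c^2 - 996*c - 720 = (c - 5)*(c^6 + 3*c^5 - 17*c^4 - 51*c^3 + 52*c^2 + 228*c + 144) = (c - 5)*(c - 3)*(c^5 + 6*c^4 + c^3 - 48*c^2 - 92*c - 48) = (c - 5)*(c - 3)*(c + 1)*(c^4 + 5*c^3 - 4*c^2 - 44*c - 48) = (c - 5)*(c - 3)*(c + 1)*(c + 2)*(c^3 + 3*c^2 - 10*c - 24) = (c - 5)*(c - 3)^2*(c + 1)*(c + 2)*(c^2 + 6*c + 8) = (c - 5)*(c - 3)^2*(c + 1)*(c + 2)*(c + 4)*(c + 2)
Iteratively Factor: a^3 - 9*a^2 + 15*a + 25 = (a - 5)*(a^2 - 4*a - 5) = (a - 5)^2*(a + 1)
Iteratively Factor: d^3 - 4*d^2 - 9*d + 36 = (d - 4)*(d^2 - 9) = (d - 4)*(d - 3)*(d + 3)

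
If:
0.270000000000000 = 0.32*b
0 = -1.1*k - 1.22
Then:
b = 0.84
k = -1.11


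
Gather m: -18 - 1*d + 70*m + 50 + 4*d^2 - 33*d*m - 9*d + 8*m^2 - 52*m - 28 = 4*d^2 - 10*d + 8*m^2 + m*(18 - 33*d) + 4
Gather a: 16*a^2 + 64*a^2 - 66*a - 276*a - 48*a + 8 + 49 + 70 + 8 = 80*a^2 - 390*a + 135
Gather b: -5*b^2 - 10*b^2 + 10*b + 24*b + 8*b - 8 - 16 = -15*b^2 + 42*b - 24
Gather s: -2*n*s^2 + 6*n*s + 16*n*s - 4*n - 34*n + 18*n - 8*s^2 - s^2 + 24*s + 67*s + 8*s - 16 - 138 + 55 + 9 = -20*n + s^2*(-2*n - 9) + s*(22*n + 99) - 90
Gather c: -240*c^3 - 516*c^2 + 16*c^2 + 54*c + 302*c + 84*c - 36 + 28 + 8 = -240*c^3 - 500*c^2 + 440*c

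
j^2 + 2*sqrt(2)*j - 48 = (j - 4*sqrt(2))*(j + 6*sqrt(2))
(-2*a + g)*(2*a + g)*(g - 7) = -4*a^2*g + 28*a^2 + g^3 - 7*g^2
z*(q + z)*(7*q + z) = 7*q^2*z + 8*q*z^2 + z^3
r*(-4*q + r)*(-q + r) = 4*q^2*r - 5*q*r^2 + r^3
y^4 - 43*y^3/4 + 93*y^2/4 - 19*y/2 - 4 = (y - 8)*(y - 2)*(y - 1)*(y + 1/4)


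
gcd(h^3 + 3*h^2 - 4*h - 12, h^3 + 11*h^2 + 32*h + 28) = h + 2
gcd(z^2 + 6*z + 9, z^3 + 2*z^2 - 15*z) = 1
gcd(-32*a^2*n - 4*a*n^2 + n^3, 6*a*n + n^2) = n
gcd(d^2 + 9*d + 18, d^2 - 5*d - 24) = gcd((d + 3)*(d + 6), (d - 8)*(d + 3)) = d + 3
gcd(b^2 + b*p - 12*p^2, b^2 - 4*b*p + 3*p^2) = -b + 3*p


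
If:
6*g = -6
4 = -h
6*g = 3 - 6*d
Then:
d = 3/2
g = -1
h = -4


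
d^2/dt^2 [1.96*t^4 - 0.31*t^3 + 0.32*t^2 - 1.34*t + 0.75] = 23.52*t^2 - 1.86*t + 0.64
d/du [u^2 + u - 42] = 2*u + 1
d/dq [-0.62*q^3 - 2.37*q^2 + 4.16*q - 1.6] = -1.86*q^2 - 4.74*q + 4.16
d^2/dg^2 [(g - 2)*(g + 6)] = 2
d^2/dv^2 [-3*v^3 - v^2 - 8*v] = -18*v - 2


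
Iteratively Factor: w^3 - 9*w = (w - 3)*(w^2 + 3*w) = w*(w - 3)*(w + 3)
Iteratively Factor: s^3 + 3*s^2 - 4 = (s + 2)*(s^2 + s - 2) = (s - 1)*(s + 2)*(s + 2)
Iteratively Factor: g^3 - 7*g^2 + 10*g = (g - 2)*(g^2 - 5*g) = g*(g - 2)*(g - 5)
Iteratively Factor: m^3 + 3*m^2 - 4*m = (m)*(m^2 + 3*m - 4) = m*(m + 4)*(m - 1)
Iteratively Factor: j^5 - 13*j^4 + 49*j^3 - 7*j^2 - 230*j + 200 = (j - 5)*(j^4 - 8*j^3 + 9*j^2 + 38*j - 40) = (j - 5)*(j - 1)*(j^3 - 7*j^2 + 2*j + 40) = (j - 5)*(j - 4)*(j - 1)*(j^2 - 3*j - 10) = (j - 5)*(j - 4)*(j - 1)*(j + 2)*(j - 5)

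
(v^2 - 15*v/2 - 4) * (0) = 0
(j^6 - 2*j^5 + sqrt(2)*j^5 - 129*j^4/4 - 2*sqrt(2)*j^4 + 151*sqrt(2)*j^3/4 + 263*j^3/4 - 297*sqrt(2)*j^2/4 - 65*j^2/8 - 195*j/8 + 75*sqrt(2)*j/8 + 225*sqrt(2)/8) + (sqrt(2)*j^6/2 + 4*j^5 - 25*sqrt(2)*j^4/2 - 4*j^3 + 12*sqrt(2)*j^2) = sqrt(2)*j^6/2 + j^6 + sqrt(2)*j^5 + 2*j^5 - 129*j^4/4 - 29*sqrt(2)*j^4/2 + 151*sqrt(2)*j^3/4 + 247*j^3/4 - 249*sqrt(2)*j^2/4 - 65*j^2/8 - 195*j/8 + 75*sqrt(2)*j/8 + 225*sqrt(2)/8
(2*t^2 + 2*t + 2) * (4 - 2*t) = -4*t^3 + 4*t^2 + 4*t + 8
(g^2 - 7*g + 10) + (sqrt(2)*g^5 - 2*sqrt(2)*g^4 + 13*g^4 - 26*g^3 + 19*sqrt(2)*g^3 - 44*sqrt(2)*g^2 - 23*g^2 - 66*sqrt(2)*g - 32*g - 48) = sqrt(2)*g^5 - 2*sqrt(2)*g^4 + 13*g^4 - 26*g^3 + 19*sqrt(2)*g^3 - 44*sqrt(2)*g^2 - 22*g^2 - 66*sqrt(2)*g - 39*g - 38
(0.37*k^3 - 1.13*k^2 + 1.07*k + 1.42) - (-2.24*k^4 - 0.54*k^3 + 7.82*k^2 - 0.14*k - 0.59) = 2.24*k^4 + 0.91*k^3 - 8.95*k^2 + 1.21*k + 2.01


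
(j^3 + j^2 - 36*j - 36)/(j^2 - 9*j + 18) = (j^2 + 7*j + 6)/(j - 3)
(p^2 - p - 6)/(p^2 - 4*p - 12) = (p - 3)/(p - 6)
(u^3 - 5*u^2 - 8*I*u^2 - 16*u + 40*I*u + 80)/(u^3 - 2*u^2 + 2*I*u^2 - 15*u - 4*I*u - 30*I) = (u^2 - 8*I*u - 16)/(u^2 + u*(3 + 2*I) + 6*I)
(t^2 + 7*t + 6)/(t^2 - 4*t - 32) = (t^2 + 7*t + 6)/(t^2 - 4*t - 32)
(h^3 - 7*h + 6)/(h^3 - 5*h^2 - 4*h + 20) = (h^2 + 2*h - 3)/(h^2 - 3*h - 10)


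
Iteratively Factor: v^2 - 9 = (v + 3)*(v - 3)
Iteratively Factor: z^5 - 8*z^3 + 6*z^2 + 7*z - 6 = (z - 1)*(z^4 + z^3 - 7*z^2 - z + 6) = (z - 1)*(z + 1)*(z^3 - 7*z + 6) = (z - 2)*(z - 1)*(z + 1)*(z^2 + 2*z - 3) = (z - 2)*(z - 1)*(z + 1)*(z + 3)*(z - 1)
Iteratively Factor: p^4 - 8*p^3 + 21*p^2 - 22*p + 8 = (p - 2)*(p^3 - 6*p^2 + 9*p - 4) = (p - 2)*(p - 1)*(p^2 - 5*p + 4) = (p - 2)*(p - 1)^2*(p - 4)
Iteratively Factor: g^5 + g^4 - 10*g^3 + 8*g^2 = (g - 2)*(g^4 + 3*g^3 - 4*g^2) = (g - 2)*(g + 4)*(g^3 - g^2) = g*(g - 2)*(g + 4)*(g^2 - g) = g*(g - 2)*(g - 1)*(g + 4)*(g)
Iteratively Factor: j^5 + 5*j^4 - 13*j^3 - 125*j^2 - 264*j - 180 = (j + 2)*(j^4 + 3*j^3 - 19*j^2 - 87*j - 90) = (j - 5)*(j + 2)*(j^3 + 8*j^2 + 21*j + 18) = (j - 5)*(j + 2)^2*(j^2 + 6*j + 9) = (j - 5)*(j + 2)^2*(j + 3)*(j + 3)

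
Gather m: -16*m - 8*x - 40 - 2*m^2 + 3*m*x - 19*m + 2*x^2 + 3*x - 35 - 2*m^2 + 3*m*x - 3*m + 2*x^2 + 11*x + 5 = -4*m^2 + m*(6*x - 38) + 4*x^2 + 6*x - 70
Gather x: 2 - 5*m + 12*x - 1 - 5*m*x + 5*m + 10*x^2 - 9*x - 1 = 10*x^2 + x*(3 - 5*m)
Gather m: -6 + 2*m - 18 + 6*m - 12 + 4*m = 12*m - 36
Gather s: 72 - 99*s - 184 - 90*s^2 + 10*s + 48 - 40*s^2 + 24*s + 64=-130*s^2 - 65*s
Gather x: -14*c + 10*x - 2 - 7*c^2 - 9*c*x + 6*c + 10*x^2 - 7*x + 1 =-7*c^2 - 8*c + 10*x^2 + x*(3 - 9*c) - 1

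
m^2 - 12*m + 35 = (m - 7)*(m - 5)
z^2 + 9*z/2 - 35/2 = (z - 5/2)*(z + 7)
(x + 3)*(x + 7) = x^2 + 10*x + 21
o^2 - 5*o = o*(o - 5)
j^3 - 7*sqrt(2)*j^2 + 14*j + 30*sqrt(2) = (j - 5*sqrt(2))*(j - 3*sqrt(2))*(j + sqrt(2))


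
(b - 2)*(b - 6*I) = b^2 - 2*b - 6*I*b + 12*I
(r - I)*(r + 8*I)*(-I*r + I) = -I*r^3 + 7*r^2 + I*r^2 - 7*r - 8*I*r + 8*I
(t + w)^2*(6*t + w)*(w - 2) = 6*t^3*w - 12*t^3 + 13*t^2*w^2 - 26*t^2*w + 8*t*w^3 - 16*t*w^2 + w^4 - 2*w^3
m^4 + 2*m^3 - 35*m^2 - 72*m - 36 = (m - 6)*(m + 1)^2*(m + 6)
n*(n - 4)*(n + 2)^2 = n^4 - 12*n^2 - 16*n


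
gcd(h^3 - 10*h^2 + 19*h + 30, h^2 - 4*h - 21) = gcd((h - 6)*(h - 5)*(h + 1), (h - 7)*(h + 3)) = 1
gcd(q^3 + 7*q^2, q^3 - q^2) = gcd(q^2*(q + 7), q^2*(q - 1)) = q^2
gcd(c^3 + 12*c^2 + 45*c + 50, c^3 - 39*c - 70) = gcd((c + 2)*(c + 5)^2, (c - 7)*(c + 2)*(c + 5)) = c^2 + 7*c + 10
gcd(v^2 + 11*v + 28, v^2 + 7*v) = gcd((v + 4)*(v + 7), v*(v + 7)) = v + 7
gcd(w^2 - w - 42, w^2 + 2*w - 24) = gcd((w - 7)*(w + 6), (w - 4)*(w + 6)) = w + 6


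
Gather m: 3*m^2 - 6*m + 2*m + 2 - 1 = 3*m^2 - 4*m + 1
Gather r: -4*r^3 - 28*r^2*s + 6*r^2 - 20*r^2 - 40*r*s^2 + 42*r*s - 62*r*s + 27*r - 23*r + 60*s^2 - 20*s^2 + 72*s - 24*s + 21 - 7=-4*r^3 + r^2*(-28*s - 14) + r*(-40*s^2 - 20*s + 4) + 40*s^2 + 48*s + 14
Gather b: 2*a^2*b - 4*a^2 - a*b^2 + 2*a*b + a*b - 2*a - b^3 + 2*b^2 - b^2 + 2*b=-4*a^2 - 2*a - b^3 + b^2*(1 - a) + b*(2*a^2 + 3*a + 2)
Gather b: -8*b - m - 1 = -8*b - m - 1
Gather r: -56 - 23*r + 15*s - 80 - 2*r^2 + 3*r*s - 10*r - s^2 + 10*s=-2*r^2 + r*(3*s - 33) - s^2 + 25*s - 136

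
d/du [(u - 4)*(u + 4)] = 2*u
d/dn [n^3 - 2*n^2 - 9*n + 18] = 3*n^2 - 4*n - 9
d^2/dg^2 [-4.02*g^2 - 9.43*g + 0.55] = -8.04000000000000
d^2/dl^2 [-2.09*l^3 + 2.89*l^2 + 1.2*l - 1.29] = 5.78 - 12.54*l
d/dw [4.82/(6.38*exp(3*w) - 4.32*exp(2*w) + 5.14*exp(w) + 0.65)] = (-92.2548*exp(2*w) + 41.6448*exp(w) - 24.7748)*exp(w)/(6.38*exp(3*w) - 4.32*exp(2*w) + 5.14*exp(w) + 0.65)^2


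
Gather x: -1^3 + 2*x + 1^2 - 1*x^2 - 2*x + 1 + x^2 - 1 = 0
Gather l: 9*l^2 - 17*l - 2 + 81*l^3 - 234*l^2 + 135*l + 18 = 81*l^3 - 225*l^2 + 118*l + 16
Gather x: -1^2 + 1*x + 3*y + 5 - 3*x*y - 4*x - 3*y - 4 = x*(-3*y - 3)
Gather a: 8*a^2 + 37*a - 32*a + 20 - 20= 8*a^2 + 5*a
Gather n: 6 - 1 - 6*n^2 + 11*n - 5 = -6*n^2 + 11*n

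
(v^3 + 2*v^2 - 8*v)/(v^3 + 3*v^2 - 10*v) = (v + 4)/(v + 5)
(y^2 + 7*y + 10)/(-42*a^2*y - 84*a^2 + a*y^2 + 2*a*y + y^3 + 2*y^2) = (y + 5)/(-42*a^2 + a*y + y^2)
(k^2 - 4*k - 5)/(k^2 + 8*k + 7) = (k - 5)/(k + 7)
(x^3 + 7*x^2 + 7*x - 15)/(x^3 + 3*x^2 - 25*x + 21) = (x^2 + 8*x + 15)/(x^2 + 4*x - 21)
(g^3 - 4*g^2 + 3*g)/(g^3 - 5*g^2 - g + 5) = g*(g - 3)/(g^2 - 4*g - 5)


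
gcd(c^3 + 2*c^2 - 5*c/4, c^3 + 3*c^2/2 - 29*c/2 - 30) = c + 5/2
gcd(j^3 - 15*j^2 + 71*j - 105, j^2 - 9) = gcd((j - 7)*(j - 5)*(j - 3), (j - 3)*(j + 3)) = j - 3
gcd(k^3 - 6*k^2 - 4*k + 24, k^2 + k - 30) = 1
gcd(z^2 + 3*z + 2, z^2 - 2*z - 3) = z + 1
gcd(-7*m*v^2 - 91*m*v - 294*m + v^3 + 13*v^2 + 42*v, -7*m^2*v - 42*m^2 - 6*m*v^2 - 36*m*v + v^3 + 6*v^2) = -7*m*v - 42*m + v^2 + 6*v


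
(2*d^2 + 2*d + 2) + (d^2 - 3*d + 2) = 3*d^2 - d + 4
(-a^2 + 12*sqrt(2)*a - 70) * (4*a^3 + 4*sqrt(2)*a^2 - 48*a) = -4*a^5 + 44*sqrt(2)*a^4 - 136*a^3 - 856*sqrt(2)*a^2 + 3360*a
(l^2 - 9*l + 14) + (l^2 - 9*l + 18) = 2*l^2 - 18*l + 32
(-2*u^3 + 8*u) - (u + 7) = -2*u^3 + 7*u - 7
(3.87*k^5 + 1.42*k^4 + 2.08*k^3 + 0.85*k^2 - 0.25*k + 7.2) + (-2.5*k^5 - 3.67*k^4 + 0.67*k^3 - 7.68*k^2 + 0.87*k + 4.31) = 1.37*k^5 - 2.25*k^4 + 2.75*k^3 - 6.83*k^2 + 0.62*k + 11.51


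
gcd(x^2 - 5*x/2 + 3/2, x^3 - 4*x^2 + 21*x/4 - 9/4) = x^2 - 5*x/2 + 3/2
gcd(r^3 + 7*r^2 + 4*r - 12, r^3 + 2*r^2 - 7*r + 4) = r - 1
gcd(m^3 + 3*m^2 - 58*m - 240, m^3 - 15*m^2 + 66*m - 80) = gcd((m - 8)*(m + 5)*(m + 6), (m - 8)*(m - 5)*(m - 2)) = m - 8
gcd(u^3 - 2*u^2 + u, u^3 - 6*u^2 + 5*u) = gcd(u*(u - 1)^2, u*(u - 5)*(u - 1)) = u^2 - u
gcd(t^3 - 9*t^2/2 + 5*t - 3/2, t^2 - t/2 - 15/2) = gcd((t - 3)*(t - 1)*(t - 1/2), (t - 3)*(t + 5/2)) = t - 3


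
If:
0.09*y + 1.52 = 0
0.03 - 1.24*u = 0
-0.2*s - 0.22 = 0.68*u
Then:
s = -1.18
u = 0.02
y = -16.89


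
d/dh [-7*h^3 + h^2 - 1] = h*(2 - 21*h)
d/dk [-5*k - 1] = -5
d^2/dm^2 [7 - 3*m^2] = -6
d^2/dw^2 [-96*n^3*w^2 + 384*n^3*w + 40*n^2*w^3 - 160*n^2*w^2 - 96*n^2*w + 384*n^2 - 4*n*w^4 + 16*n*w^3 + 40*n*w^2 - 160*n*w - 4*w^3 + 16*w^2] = -192*n^3 + 240*n^2*w - 320*n^2 - 48*n*w^2 + 96*n*w + 80*n - 24*w + 32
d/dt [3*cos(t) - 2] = -3*sin(t)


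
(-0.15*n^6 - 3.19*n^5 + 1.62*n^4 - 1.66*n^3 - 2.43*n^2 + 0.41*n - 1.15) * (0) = 0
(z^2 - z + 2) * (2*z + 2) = 2*z^3 + 2*z + 4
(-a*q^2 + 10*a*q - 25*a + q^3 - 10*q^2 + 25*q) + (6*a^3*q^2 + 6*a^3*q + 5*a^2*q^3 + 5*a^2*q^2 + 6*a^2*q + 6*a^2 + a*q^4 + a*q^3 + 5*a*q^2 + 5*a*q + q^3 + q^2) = 6*a^3*q^2 + 6*a^3*q + 5*a^2*q^3 + 5*a^2*q^2 + 6*a^2*q + 6*a^2 + a*q^4 + a*q^3 + 4*a*q^2 + 15*a*q - 25*a + 2*q^3 - 9*q^2 + 25*q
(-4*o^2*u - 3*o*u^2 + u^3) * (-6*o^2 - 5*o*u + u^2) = 24*o^4*u + 38*o^3*u^2 + 5*o^2*u^3 - 8*o*u^4 + u^5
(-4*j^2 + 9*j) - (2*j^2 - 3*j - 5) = -6*j^2 + 12*j + 5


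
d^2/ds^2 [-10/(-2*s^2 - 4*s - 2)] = 30/(s^4 + 4*s^3 + 6*s^2 + 4*s + 1)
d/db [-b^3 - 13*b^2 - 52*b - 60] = -3*b^2 - 26*b - 52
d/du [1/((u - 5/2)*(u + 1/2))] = 32*(1 - u)/(16*u^4 - 64*u^3 + 24*u^2 + 80*u + 25)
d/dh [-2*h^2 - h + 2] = -4*h - 1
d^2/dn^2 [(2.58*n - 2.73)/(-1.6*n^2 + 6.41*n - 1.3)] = (-(2.58*n - 2.73)*(3.2*n - 6.41)*(6.4*n - 12.82) + (24.768*n - 41.8116)*(1.6*n^2 - 6.41*n + 1.3))/(1.6*n^2 - 6.41*n + 1.3)^3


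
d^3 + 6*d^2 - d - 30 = (d - 2)*(d + 3)*(d + 5)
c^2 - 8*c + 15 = (c - 5)*(c - 3)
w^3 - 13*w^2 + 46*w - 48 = (w - 8)*(w - 3)*(w - 2)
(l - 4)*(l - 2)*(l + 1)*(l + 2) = l^4 - 3*l^3 - 8*l^2 + 12*l + 16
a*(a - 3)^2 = a^3 - 6*a^2 + 9*a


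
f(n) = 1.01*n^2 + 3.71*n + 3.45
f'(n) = 2.02*n + 3.71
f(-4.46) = 6.99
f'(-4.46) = -5.30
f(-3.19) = 1.89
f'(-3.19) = -2.73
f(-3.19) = 1.89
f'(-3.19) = -2.73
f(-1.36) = 0.27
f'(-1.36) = 0.96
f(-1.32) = 0.31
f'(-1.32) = 1.04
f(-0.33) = 2.34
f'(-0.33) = 3.04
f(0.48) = 5.46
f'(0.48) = 4.68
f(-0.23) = 2.65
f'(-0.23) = 3.25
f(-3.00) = 1.41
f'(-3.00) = -2.35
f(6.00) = 62.07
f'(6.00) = 15.83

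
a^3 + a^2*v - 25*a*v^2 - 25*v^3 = (a - 5*v)*(a + v)*(a + 5*v)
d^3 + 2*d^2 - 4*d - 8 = (d - 2)*(d + 2)^2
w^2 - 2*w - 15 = (w - 5)*(w + 3)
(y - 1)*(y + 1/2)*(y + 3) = y^3 + 5*y^2/2 - 2*y - 3/2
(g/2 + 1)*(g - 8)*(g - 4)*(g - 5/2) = g^4/2 - 25*g^3/4 + 33*g^2/2 + 22*g - 80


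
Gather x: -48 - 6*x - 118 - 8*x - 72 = -14*x - 238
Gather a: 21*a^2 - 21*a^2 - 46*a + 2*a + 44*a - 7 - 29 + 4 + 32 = 0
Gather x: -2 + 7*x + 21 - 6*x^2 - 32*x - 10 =-6*x^2 - 25*x + 9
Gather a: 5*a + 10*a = 15*a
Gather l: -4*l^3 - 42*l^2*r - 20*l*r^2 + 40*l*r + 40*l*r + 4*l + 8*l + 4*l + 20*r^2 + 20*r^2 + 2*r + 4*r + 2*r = -4*l^3 - 42*l^2*r + l*(-20*r^2 + 80*r + 16) + 40*r^2 + 8*r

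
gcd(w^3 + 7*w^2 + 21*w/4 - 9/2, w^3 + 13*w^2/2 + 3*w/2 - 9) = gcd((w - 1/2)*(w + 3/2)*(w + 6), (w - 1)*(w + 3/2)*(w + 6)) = w^2 + 15*w/2 + 9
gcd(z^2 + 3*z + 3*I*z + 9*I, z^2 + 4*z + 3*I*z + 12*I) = z + 3*I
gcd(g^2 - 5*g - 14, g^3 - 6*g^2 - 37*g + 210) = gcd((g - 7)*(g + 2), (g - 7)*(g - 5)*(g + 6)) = g - 7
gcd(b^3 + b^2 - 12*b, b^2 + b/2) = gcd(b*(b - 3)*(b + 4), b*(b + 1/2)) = b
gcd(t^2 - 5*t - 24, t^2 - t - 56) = t - 8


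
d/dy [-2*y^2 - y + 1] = -4*y - 1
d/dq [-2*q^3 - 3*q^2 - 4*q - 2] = -6*q^2 - 6*q - 4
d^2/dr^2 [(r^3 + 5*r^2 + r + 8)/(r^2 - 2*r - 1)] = 2*(16*r^3 + 45*r^2 - 42*r + 43)/(r^6 - 6*r^5 + 9*r^4 + 4*r^3 - 9*r^2 - 6*r - 1)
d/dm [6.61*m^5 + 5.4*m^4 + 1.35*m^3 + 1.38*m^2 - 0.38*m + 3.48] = 33.05*m^4 + 21.6*m^3 + 4.05*m^2 + 2.76*m - 0.38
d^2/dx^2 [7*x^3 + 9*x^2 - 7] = 42*x + 18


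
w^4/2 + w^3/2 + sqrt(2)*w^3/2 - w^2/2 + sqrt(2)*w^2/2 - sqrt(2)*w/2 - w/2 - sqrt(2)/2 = (w/2 + 1/2)*(w - 1)*(w + 1)*(w + sqrt(2))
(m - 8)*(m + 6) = m^2 - 2*m - 48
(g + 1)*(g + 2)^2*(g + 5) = g^4 + 10*g^3 + 33*g^2 + 44*g + 20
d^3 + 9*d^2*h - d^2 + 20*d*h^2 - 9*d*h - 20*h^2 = (d - 1)*(d + 4*h)*(d + 5*h)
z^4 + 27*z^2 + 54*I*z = z*(z - 6*I)*(z + 3*I)^2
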